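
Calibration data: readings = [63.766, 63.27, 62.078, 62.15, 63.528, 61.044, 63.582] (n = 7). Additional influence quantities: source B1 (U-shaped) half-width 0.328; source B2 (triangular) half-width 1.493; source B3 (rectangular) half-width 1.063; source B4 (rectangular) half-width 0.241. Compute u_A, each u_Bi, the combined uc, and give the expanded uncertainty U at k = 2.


mean = (63.766 + 63.27 + 62.078 + 62.15 + 63.528 + 61.044 + 63.582) / 7 = 62.774
s = sqrt(sum((x - mean)^2)/(n-1)) = 1.0261702
u_A = s / sqrt(n) = 1.0261702 / sqrt(7) = 0.38785588
u_B1 = 0.328 / sqrt(2) = 0.23193102
u_B2 = 1.493 / sqrt(6) = 0.6095147
u_B3 = 1.063 / sqrt(3) = 0.61372334
u_B4 = 0.241 / sqrt(3) = 0.13914141
uc = sqrt(0.38785588^2 + 0.23193102^2 + 0.6095147^2 + 0.61372334^2 + 0.13914141^2) = 0.98577331
U = k * uc = 2 * 0.98577331
U = 1.9715

1.9715


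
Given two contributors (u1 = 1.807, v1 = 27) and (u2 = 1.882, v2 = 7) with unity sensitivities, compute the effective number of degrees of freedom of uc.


uc = sqrt(u1^2 + u2^2) = sqrt(1.807^2 + 1.882^2) = 2.609056
v_eff = uc^4 / (u1^4/v1 + u2^4/v2)
= 2.609056^4 / (1.807^4/27 + 1.882^4/7)
= 46.337607 / 2.1870585
v_eff = 21.1872

21.1872


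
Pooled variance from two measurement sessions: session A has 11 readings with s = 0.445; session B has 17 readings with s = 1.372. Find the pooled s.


s_p = sqrt(((n1-1)*s1^2 + (n2-1)*s2^2) / (n1+n2-2))
numerator = (11-1)*0.445^2 + (17-1)*1.372^2 = 1.98025 + 30.118144 = 32.098394
denominator = 11 + 17 - 2 = 26
s_p^2 = 32.098394 / 26 = 1.2345536
s_p = sqrt(1.2345536) = 1.1111

1.1111


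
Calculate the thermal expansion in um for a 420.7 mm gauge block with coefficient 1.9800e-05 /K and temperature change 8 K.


dL = L * alpha * dT
= 420.7 * 1.9800e-05 * 8
= 0.0666389 mm
dL_um = 0.0666389 * 1000 = 66.6389 um

66.6389


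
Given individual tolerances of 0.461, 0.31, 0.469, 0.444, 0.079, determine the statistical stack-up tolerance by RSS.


RSS = sqrt(0.461^2 + 0.31^2 + 0.469^2 + 0.444^2 + 0.079^2)
= sqrt(0.731959)
= 0.8555

0.8555


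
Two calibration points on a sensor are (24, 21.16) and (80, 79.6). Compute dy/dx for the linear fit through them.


slope = (y2 - y1) / (x2 - x1)
= (79.6 - 21.16) / (80 - 24)
= 58.4400 / 56
= 1.0436

1.0436


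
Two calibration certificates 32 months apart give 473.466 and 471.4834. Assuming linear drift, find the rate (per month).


rate = (v2 - v1) / months
= (471.4834 - 473.466) / 32
= -1.9826 / 32
= -0.0620

-0.0620


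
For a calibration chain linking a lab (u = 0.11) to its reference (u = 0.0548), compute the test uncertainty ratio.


TUR = u_lab / u_ref
= 0.11 / 0.0548
= 2.0073

2.0073


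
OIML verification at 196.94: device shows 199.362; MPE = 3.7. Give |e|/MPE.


e = indication - reference = 199.362 - 196.94 = 2.4220
|e| = 2.4220
ratio = |e| / MPE = 2.4220 / 3.7
ratio = 0.6546

0.6546


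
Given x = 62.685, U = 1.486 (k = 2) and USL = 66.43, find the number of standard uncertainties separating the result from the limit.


u = U / k = 1.486 / 2 = 0.743
margin = |USL - x| = |66.43 - 62.685| = 3.745
z = margin / u = 3.745 / 0.743
z = 5.0404

5.0404


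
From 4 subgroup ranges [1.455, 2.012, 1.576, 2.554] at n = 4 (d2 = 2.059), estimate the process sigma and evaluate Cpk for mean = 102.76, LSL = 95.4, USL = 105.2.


R_bar = (1.455 + 2.012 + 1.576 + 2.554) / 4 = 1.89925
sigma = R_bar / d2 = 1.89925 / 2.059 = 0.92241379
Cp = (USL - LSL)/(6*sigma) = (105.2 - 95.4)/(6*0.92241379) = 1.7707
Cpu = (105.2 - 102.76)/(3*0.92241379) = 0.8817
Cpl = (102.76 - 95.4)/(3*0.92241379) = 2.6597
Cpk = min(Cpu, Cpl) = 0.8817

0.8817


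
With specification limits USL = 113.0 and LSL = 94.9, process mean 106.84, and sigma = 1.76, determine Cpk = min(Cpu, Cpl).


Cpu = (USL - mean) / (3*sigma) = (113.0 - 106.84) / (3*1.76) = 1.1667
Cpl = (mean - LSL) / (3*sigma) = (106.84 - 94.9) / (3*1.76) = 2.2614
Cpk = min(Cpu, Cpl) = 1.1667

1.1667


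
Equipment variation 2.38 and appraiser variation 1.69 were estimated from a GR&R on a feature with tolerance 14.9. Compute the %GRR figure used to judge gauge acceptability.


GRR = sqrt(EV^2 + AV^2) = sqrt(2.38^2 + 1.69^2) = 2.9189896
%GRR = GRR / tol * 100 = 2.9189896 / 14.9 * 100
%GRR = 19.5905

19.5905


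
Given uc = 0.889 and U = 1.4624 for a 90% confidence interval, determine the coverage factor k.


k = U / uc
k = 1.4624 / 0.889
k = 1.645

1.645


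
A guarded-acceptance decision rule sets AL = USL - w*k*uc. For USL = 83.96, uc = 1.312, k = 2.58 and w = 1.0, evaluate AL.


U = k * uc = 2.58 * 1.312 = 3.38496
guard band g = w * U = 1.0 * 3.38496 = 3.38496
AL = USL - g = 83.96 - 3.38496
AL = 80.5750

80.5750


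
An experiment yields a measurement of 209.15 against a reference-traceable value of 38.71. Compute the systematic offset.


Systematic error = measured - true
= 209.15 - 38.71
= 170.4400

170.4400


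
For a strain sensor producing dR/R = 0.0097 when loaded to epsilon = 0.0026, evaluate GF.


GF = (dR/R) / epsilon
= 0.0097 / 0.0026
= 3.7308

3.7308


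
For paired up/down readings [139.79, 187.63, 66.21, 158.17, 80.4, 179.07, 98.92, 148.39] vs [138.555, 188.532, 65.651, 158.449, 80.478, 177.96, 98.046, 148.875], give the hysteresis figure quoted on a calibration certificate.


|139.79 - 138.555| = 1.2350
|187.63 - 188.532| = 0.9020
|66.21 - 65.651| = 0.5590
|158.17 - 158.449| = 0.2790
|80.4 - 80.478| = 0.0780
|179.07 - 177.96| = 1.1100
|98.92 - 98.046| = 0.8740
|148.39 - 148.875| = 0.4850
hysteresis = max(diffs) = 1.2350

1.2350


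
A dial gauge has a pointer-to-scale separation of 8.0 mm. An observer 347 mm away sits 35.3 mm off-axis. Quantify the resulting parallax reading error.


error = h * offset / d
= 8.0 * 35.3 / 347
= 0.8138

0.8138


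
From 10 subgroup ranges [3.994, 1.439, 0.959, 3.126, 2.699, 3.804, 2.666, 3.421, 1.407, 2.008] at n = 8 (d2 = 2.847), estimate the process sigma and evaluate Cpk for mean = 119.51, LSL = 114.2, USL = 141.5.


R_bar = (3.994 + 1.439 + 0.959 + 3.126 + 2.699 + 3.804 + 2.666 + 3.421 + 1.407 + 2.008) / 10 = 2.5523
sigma = R_bar / d2 = 2.5523 / 2.847 = 0.89648753
Cp = (USL - LSL)/(6*sigma) = (141.5 - 114.2)/(6*0.89648753) = 5.0754
Cpu = (141.5 - 119.51)/(3*0.89648753) = 8.1764
Cpl = (119.51 - 114.2)/(3*0.89648753) = 1.9744
Cpk = min(Cpu, Cpl) = 1.9744

1.9744


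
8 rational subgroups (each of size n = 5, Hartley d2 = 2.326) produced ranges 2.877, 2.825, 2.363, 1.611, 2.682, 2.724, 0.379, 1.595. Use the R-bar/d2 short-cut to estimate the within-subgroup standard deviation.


R_bar = (2.877 + 2.825 + 2.363 + 1.611 + 2.682 + 2.724 + 0.379 + 1.595) / 8
R_bar = 17.056 / 8 = 2.132
sigma_hat = R_bar / d2 = 2.132 / 2.326 = 0.9166

0.9166


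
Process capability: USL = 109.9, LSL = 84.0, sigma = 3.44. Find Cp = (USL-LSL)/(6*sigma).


Cp = (USL - LSL) / (6 * sigma)
= (109.9 - 84.0) / (6 * 3.44)
= 25.9000 / 20.6400
= 1.2548

1.2548


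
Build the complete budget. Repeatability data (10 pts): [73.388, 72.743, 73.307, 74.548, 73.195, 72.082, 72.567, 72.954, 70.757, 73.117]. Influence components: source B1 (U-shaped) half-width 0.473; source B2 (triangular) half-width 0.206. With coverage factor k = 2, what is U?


mean = (73.388 + 72.743 + 73.307 + 74.548 + 73.195 + 72.082 + 72.567 + 72.954 + 70.757 + 73.117) / 10 = 72.8658
s = sqrt(sum((x - mean)^2)/(n-1)) = 0.97991732
u_A = s / sqrt(n) = 0.97991732 / sqrt(10) = 0.30987706
u_B1 = 0.473 / sqrt(2) = 0.33446151
u_B2 = 0.206 / sqrt(6) = 0.084099148
uc = sqrt(0.30987706^2 + 0.33446151^2 + 0.084099148^2) = 0.46363883
U = k * uc = 2 * 0.46363883
U = 0.9273

0.9273


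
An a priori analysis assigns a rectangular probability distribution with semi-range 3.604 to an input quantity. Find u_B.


u_B = half_width / sqrt(3)
u_B = 3.604 / 1.7320508
u_B = 2.0808

2.0808


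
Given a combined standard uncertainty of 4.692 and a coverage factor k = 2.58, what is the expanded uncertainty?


U = k * uc
U = 2.58 * 4.692
U = 12.1054

12.1054


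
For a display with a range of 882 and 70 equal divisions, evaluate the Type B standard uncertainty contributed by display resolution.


resolution = range / divisions
resolution = 882 / 70 = 12.6
u_res = resolution / (2*sqrt(3))
u_res = 12.6 / 3.4641016
u_res = 3.6373

3.6373


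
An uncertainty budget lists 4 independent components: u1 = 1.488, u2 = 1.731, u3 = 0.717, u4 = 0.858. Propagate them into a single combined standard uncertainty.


uc = sqrt(1.488^2 + 1.731^2 + 0.717^2 + 0.858^2)
uc = sqrt(6.460758)
uc = 2.5418

2.5418


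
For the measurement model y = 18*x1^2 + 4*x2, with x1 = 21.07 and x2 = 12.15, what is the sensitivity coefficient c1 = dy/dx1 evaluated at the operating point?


y = 18*x1^2 + 4*x2
dy/dx1 = 2*18*x1
Evaluate at x1 = 21.07: c1 = 36 * 21.07
c1 = 758.5200

758.5200


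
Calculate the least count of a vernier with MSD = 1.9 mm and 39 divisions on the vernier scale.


LC = MSD / n_div
= 1.9 / 39
= 0.0487

0.0487


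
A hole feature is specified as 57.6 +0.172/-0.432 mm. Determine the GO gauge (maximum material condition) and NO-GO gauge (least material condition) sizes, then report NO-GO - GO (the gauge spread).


GO = nominal - lower_tol (smallest hole = maximum material condition)
GO = 57.6 - 0.432 = 57.168
NO-GO = nominal + upper_tol (largest hole = least material condition)
NO-GO = 57.6 + 0.172 = 57.772
spread = NO-GO - GO = 57.772 - 57.168 = 0.6040

0.6040


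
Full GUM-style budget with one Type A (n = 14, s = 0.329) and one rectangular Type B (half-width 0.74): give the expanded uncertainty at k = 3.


u_A = s / sqrt(n) = 0.329 / sqrt(14) = 0.087928949
u_B = half_width / sqrt(3) = 0.74 / sqrt(3) = 0.4272392
uc = sqrt(u_A^2 + u_B^2) = sqrt(0.087928949^2 + 0.4272392^2) = 0.43619357
U = k * uc = 3 * 0.43619357
U = 1.3086

1.3086


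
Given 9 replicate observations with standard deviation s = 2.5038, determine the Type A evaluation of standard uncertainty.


u_A = s / sqrt(n)
u_A = 2.5038 / sqrt(9)
u_A = 2.5038 / 3
u_A = 0.8346

0.8346


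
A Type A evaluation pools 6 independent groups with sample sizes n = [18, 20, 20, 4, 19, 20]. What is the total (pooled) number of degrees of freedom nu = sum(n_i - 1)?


nu = sum_i (n_i - 1)
nu = ((18 - 1) + (20 - 1) + (20 - 1) + (4 - 1) + (19 - 1) + (20 - 1))
nu = 17 + 19 + 19 + 3 + 18 + 19
nu = 95

95


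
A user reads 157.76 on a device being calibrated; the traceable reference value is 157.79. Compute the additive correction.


Correction = standard - reading
= 157.79 - 157.76
= 0.0300

0.0300


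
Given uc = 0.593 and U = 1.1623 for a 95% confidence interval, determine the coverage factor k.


k = U / uc
k = 1.1623 / 0.593
k = 1.96

1.96


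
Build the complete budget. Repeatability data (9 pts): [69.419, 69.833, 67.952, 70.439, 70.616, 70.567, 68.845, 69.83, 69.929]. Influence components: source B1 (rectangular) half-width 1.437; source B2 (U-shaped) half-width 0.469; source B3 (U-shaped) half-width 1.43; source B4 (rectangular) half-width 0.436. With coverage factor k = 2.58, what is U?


mean = (69.419 + 69.833 + 67.952 + 70.439 + 70.616 + 70.567 + 68.845 + 69.83 + 69.929) / 9 = 69.71444444
s = sqrt(sum((x - mean)^2)/(n-1)) = 0.87231791
u_A = s / sqrt(n) = 0.87231791 / sqrt(9) = 0.29077264
u_B1 = 1.437 / sqrt(3) = 0.82965234
u_B2 = 0.469 / sqrt(2) = 0.33163308
u_B3 = 1.43 / sqrt(2) = 1.0111627
u_B4 = 0.436 / sqrt(3) = 0.25172472
uc = sqrt(0.29077264^2 + 0.82965234^2 + 0.33163308^2 + 1.0111627^2 + 0.25172472^2) = 1.4030921
U = k * uc = 2.58 * 1.4030921
U = 3.6200

3.6200


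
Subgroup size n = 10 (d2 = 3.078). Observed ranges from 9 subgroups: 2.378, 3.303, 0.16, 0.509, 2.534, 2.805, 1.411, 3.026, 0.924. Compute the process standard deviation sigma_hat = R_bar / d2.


R_bar = (2.378 + 3.303 + 0.16 + 0.509 + 2.534 + 2.805 + 1.411 + 3.026 + 0.924) / 9
R_bar = 17.05 / 9 = 1.8944444
sigma_hat = R_bar / d2 = 1.8944444 / 3.078 = 0.6155

0.6155


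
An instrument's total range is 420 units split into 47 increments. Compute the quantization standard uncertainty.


resolution = range / divisions
resolution = 420 / 47 = 8.9361702
u_res = resolution / (2*sqrt(3))
u_res = 8.9361702 / 3.4641016
u_res = 2.5797

2.5797


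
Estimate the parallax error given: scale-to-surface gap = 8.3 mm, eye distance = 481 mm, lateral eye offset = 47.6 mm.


error = h * offset / d
= 8.3 * 47.6 / 481
= 0.8214

0.8214


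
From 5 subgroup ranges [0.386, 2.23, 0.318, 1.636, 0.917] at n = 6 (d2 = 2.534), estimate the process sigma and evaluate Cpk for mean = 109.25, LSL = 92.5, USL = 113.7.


R_bar = (0.386 + 2.23 + 0.318 + 1.636 + 0.917) / 5 = 1.0974
sigma = R_bar / d2 = 1.0974 / 2.534 = 0.43307024
Cp = (USL - LSL)/(6*sigma) = (113.7 - 92.5)/(6*0.43307024) = 8.1588
Cpu = (113.7 - 109.25)/(3*0.43307024) = 3.4252
Cpl = (109.25 - 92.5)/(3*0.43307024) = 12.8924
Cpk = min(Cpu, Cpl) = 3.4252

3.4252


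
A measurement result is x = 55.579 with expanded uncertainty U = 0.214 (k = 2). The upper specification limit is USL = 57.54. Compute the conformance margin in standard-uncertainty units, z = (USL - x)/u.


u = U / k = 0.214 / 2 = 0.107
margin = |USL - x| = |57.54 - 55.579| = 1.961
z = margin / u = 1.961 / 0.107
z = 18.3271

18.3271


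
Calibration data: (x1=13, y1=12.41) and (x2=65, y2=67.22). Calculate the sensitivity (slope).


slope = (y2 - y1) / (x2 - x1)
= (67.22 - 12.41) / (65 - 13)
= 54.8100 / 52
= 1.0540

1.0540


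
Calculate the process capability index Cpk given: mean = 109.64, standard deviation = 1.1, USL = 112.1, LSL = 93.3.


Cpu = (USL - mean) / (3*sigma) = (112.1 - 109.64) / (3*1.1) = 0.7455
Cpl = (mean - LSL) / (3*sigma) = (109.64 - 93.3) / (3*1.1) = 4.9515
Cpk = min(Cpu, Cpl) = 0.7455

0.7455


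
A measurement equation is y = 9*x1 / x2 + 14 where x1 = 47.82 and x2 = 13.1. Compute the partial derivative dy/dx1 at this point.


y = 9*x1 / x2 + 14
dy/dx1 = 9/x2
Evaluate at x2 = 13.1: c1 = 9 / 13.1
c1 = 0.6870

0.6870


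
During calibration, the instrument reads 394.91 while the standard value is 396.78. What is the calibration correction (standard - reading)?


Correction = standard - reading
= 396.78 - 394.91
= 1.8700

1.8700


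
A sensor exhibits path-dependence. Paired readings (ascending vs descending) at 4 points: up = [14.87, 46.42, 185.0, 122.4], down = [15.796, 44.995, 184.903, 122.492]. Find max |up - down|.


|14.87 - 15.796| = 0.9260
|46.42 - 44.995| = 1.4250
|185.0 - 184.903| = 0.0970
|122.4 - 122.492| = 0.0920
hysteresis = max(diffs) = 1.4250

1.4250


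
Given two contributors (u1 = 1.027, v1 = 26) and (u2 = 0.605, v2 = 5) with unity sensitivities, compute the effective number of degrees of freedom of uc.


uc = sqrt(u1^2 + u2^2) = sqrt(1.027^2 + 0.605^2) = 1.1919539
v_eff = uc^4 / (u1^4/v1 + u2^4/v2)
= 1.1919539^4 / (1.027^4/26 + 0.605^4/5)
= 2.0185422 / 0.069581524
v_eff = 29.0097

29.0097


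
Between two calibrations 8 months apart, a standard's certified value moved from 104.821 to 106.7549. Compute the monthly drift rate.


rate = (v2 - v1) / months
= (106.7549 - 104.821) / 8
= 1.9339 / 8
= 0.2417

0.2417


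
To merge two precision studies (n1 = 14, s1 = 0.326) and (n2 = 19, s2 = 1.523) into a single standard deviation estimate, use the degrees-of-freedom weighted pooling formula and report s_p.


s_p = sqrt(((n1-1)*s1^2 + (n2-1)*s2^2) / (n1+n2-2))
numerator = (14-1)*0.326^2 + (19-1)*1.523^2 = 1.381588 + 41.751522 = 43.13311
denominator = 14 + 19 - 2 = 31
s_p^2 = 43.13311 / 31 = 1.3913906
s_p = sqrt(1.3913906) = 1.1796

1.1796


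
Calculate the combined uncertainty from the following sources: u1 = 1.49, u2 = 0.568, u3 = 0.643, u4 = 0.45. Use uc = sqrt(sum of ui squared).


uc = sqrt(1.49^2 + 0.568^2 + 0.643^2 + 0.45^2)
uc = sqrt(3.158673)
uc = 1.7773

1.7773


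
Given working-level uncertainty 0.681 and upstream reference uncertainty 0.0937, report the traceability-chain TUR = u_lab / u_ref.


TUR = u_lab / u_ref
= 0.681 / 0.0937
= 7.2679

7.2679


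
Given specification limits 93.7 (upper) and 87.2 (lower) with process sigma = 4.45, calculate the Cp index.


Cp = (USL - LSL) / (6 * sigma)
= (93.7 - 87.2) / (6 * 4.45)
= 6.5000 / 26.7000
= 0.2434

0.2434


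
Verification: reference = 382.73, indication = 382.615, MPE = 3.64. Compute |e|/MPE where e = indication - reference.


e = indication - reference = 382.615 - 382.73 = -0.1150
|e| = 0.1150
ratio = |e| / MPE = 0.1150 / 3.64
ratio = 0.0316

0.0316


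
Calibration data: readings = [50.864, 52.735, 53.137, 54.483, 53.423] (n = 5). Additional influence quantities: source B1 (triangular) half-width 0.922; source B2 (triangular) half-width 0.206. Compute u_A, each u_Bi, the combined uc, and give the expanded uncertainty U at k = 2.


mean = (50.864 + 52.735 + 53.137 + 54.483 + 53.423) / 5 = 52.9284
s = sqrt(sum((x - mean)^2)/(n-1)) = 1.3232607
u_A = s / sqrt(n) = 1.3232607 / sqrt(5) = 0.59178018
u_B1 = 0.922 / sqrt(6) = 0.37640492
u_B2 = 0.206 / sqrt(6) = 0.084099148
uc = sqrt(0.59178018^2 + 0.37640492^2 + 0.084099148^2) = 0.70636896
U = k * uc = 2 * 0.70636896
U = 1.4127

1.4127


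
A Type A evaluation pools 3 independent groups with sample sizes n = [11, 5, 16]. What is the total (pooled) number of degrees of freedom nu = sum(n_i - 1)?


nu = sum_i (n_i - 1)
nu = ((11 - 1) + (5 - 1) + (16 - 1))
nu = 10 + 4 + 15
nu = 29

29


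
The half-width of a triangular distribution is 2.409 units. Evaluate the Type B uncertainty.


u_B = half_width / sqrt(6)
u_B = 2.409 / 2.4494897
u_B = 0.9835

0.9835


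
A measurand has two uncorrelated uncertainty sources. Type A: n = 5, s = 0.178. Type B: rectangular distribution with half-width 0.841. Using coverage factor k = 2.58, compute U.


u_A = s / sqrt(n) = 0.178 / sqrt(5) = 0.07960402
u_B = half_width / sqrt(3) = 0.841 / sqrt(3) = 0.48555158
uc = sqrt(u_A^2 + u_B^2) = sqrt(0.07960402^2 + 0.48555158^2) = 0.49203367
U = k * uc = 2.58 * 0.49203367
U = 1.2694

1.2694


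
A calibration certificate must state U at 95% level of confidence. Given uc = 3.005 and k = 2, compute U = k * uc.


U = k * uc
U = 2 * 3.005
U = 6.0100

6.0100


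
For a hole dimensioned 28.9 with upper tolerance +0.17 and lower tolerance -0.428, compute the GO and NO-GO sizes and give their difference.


GO = nominal - lower_tol (smallest hole = maximum material condition)
GO = 28.9 - 0.428 = 28.472
NO-GO = nominal + upper_tol (largest hole = least material condition)
NO-GO = 28.9 + 0.17 = 29.07
spread = NO-GO - GO = 29.07 - 28.472 = 0.5980

0.5980


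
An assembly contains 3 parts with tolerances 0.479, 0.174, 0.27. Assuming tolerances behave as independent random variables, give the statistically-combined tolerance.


RSS = sqrt(0.479^2 + 0.174^2 + 0.27^2)
= sqrt(0.332617)
= 0.5767

0.5767


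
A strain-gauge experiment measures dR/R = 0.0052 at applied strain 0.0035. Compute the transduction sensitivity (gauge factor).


GF = (dR/R) / epsilon
= 0.0052 / 0.0035
= 1.4857

1.4857


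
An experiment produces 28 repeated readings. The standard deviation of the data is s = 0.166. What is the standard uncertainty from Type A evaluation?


u_A = s / sqrt(n)
u_A = 0.166 / sqrt(28)
u_A = 0.166 / 5.2915026
u_A = 0.0314

0.0314


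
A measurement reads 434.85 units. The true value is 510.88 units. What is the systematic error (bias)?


Systematic error = measured - true
= 434.85 - 510.88
= -76.0300

-76.0300


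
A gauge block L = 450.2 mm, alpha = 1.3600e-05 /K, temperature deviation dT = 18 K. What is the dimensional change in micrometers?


dL = L * alpha * dT
= 450.2 * 1.3600e-05 * 18
= 0.1102090 mm
dL_um = 0.1102090 * 1000 = 110.2090 um

110.2090


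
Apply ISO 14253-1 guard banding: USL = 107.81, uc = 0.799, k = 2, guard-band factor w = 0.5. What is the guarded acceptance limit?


U = k * uc = 2 * 0.799 = 1.598
guard band g = w * U = 0.5 * 1.598 = 0.799
AL = USL - g = 107.81 - 0.799
AL = 107.0110

107.0110


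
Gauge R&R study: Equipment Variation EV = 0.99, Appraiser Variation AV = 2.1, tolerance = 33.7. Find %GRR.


GRR = sqrt(EV^2 + AV^2) = sqrt(0.99^2 + 2.1^2) = 2.3216589
%GRR = GRR / tol * 100 = 2.3216589 / 33.7 * 100
%GRR = 6.8892

6.8892


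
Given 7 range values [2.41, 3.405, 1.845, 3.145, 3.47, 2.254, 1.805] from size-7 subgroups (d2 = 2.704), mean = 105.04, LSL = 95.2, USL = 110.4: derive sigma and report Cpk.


R_bar = (2.41 + 3.405 + 1.845 + 3.145 + 3.47 + 2.254 + 1.805) / 7 = 2.6191429
sigma = R_bar / d2 = 2.6191429 / 2.704 = 0.96861794
Cp = (USL - LSL)/(6*sigma) = (110.4 - 95.2)/(6*0.96861794) = 2.6154
Cpu = (110.4 - 105.04)/(3*0.96861794) = 1.8446
Cpl = (105.04 - 95.2)/(3*0.96861794) = 3.3863
Cpk = min(Cpu, Cpl) = 1.8446

1.8446


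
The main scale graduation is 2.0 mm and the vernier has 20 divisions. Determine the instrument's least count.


LC = MSD / n_div
= 2.0 / 20
= 0.1000

0.1000


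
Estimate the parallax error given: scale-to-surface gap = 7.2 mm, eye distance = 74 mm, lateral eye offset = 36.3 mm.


error = h * offset / d
= 7.2 * 36.3 / 74
= 3.5319

3.5319


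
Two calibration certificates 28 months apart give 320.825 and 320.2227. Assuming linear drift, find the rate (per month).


rate = (v2 - v1) / months
= (320.2227 - 320.825) / 28
= -0.6023 / 28
= -0.0215

-0.0215


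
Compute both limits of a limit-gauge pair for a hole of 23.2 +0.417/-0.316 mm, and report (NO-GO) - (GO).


GO = nominal - lower_tol (smallest hole = maximum material condition)
GO = 23.2 - 0.316 = 22.884
NO-GO = nominal + upper_tol (largest hole = least material condition)
NO-GO = 23.2 + 0.417 = 23.617
spread = NO-GO - GO = 23.617 - 22.884 = 0.7330

0.7330


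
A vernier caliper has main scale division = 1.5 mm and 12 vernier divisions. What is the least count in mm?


LC = MSD / n_div
= 1.5 / 12
= 0.1250

0.1250


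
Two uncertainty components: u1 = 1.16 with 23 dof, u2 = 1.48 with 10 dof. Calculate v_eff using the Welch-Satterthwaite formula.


uc = sqrt(u1^2 + u2^2) = sqrt(1.16^2 + 1.48^2) = 1.8804255
v_eff = uc^4 / (u1^4/v1 + u2^4/v2)
= 1.8804255^4 / (1.16^4/23 + 1.48^4/10)
= 12.503296 / 0.55850867
v_eff = 22.3869

22.3869


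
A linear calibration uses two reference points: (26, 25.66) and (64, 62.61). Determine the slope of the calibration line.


slope = (y2 - y1) / (x2 - x1)
= (62.61 - 25.66) / (64 - 26)
= 36.9500 / 38
= 0.9724

0.9724


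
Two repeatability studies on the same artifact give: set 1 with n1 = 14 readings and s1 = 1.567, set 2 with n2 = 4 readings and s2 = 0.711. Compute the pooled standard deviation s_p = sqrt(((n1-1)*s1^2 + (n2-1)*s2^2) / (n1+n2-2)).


s_p = sqrt(((n1-1)*s1^2 + (n2-1)*s2^2) / (n1+n2-2))
numerator = (14-1)*1.567^2 + (4-1)*0.711^2 = 31.921357 + 1.516563 = 33.43792
denominator = 14 + 4 - 2 = 16
s_p^2 = 33.43792 / 16 = 2.08987
s_p = sqrt(2.08987) = 1.4456

1.4456


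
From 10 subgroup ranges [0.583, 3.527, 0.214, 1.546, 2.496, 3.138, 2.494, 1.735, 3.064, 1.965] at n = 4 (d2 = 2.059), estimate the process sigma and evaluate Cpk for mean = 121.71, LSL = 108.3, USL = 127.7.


R_bar = (0.583 + 3.527 + 0.214 + 1.546 + 2.496 + 3.138 + 2.494 + 1.735 + 3.064 + 1.965) / 10 = 2.0762
sigma = R_bar / d2 = 2.0762 / 2.059 = 1.0083536
Cp = (USL - LSL)/(6*sigma) = (127.7 - 108.3)/(6*1.0083536) = 3.2065
Cpu = (127.7 - 121.71)/(3*1.0083536) = 1.9801
Cpl = (121.71 - 108.3)/(3*1.0083536) = 4.4330
Cpk = min(Cpu, Cpl) = 1.9801

1.9801


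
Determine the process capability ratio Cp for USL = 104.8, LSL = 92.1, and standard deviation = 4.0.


Cp = (USL - LSL) / (6 * sigma)
= (104.8 - 92.1) / (6 * 4.0)
= 12.7000 / 24.0000
= 0.5292

0.5292


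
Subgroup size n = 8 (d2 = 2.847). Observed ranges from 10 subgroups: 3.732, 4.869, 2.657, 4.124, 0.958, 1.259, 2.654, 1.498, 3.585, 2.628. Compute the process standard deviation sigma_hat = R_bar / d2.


R_bar = (3.732 + 4.869 + 2.657 + 4.124 + 0.958 + 1.259 + 2.654 + 1.498 + 3.585 + 2.628) / 10
R_bar = 27.964 / 10 = 2.7964
sigma_hat = R_bar / d2 = 2.7964 / 2.847 = 0.9822

0.9822


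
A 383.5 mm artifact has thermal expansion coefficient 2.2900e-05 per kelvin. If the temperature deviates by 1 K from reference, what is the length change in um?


dL = L * alpha * dT
= 383.5 * 2.2900e-05 * 1
= 0.0087822 mm
dL_um = 0.0087822 * 1000 = 8.7822 um

8.7822


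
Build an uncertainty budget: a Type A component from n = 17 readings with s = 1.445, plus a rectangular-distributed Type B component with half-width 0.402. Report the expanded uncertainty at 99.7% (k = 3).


u_A = s / sqrt(n) = 1.445 / sqrt(17) = 0.35046398
u_B = half_width / sqrt(3) = 0.402 / sqrt(3) = 0.23209481
uc = sqrt(u_A^2 + u_B^2) = sqrt(0.35046398^2 + 0.23209481^2) = 0.42034867
U = k * uc = 3 * 0.42034867
U = 1.2610

1.2610


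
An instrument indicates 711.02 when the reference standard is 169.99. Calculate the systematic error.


Systematic error = measured - true
= 711.02 - 169.99
= 541.0300

541.0300


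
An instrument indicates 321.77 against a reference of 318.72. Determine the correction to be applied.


Correction = standard - reading
= 318.72 - 321.77
= -3.0500

-3.0500


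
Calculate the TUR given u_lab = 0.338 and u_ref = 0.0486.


TUR = u_lab / u_ref
= 0.338 / 0.0486
= 6.9547

6.9547


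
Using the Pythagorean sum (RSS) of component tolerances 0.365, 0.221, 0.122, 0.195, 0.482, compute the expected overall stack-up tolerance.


RSS = sqrt(0.365^2 + 0.221^2 + 0.122^2 + 0.195^2 + 0.482^2)
= sqrt(0.467299)
= 0.6836

0.6836


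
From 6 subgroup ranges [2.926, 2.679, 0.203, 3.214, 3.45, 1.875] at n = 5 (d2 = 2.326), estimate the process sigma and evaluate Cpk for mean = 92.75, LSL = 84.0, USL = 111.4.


R_bar = (2.926 + 2.679 + 0.203 + 3.214 + 3.45 + 1.875) / 6 = 2.3911667
sigma = R_bar / d2 = 2.3911667 / 2.326 = 1.0280166
Cp = (USL - LSL)/(6*sigma) = (111.4 - 84.0)/(6*1.0280166) = 4.4422
Cpu = (111.4 - 92.75)/(3*1.0280166) = 6.0472
Cpl = (92.75 - 84.0)/(3*1.0280166) = 2.8372
Cpk = min(Cpu, Cpl) = 2.8372

2.8372


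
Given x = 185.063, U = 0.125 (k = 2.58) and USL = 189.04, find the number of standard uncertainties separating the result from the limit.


u = U / k = 0.125 / 2.58 = 0.048449612
margin = |USL - x| = |189.04 - 185.063| = 3.977
z = margin / u = 3.977 / 0.048449612
z = 82.0853

82.0853


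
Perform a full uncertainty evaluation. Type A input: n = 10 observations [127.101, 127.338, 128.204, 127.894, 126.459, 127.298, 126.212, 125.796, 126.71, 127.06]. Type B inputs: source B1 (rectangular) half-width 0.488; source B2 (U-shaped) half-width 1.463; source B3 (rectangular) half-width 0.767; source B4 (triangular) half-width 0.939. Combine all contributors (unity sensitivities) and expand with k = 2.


mean = (127.101 + 127.338 + 128.204 + 127.894 + 126.459 + 127.298 + 126.212 + 125.796 + 126.71 + 127.06) / 10 = 127.0072
s = sqrt(sum((x - mean)^2)/(n-1)) = 0.73880712
u_A = s / sqrt(n) = 0.73880712 / sqrt(10) = 0.23363133
u_B1 = 0.488 / sqrt(3) = 0.28174693
u_B2 = 1.463 / sqrt(2) = 1.0344972
u_B3 = 0.767 / sqrt(3) = 0.44282766
u_B4 = 0.939 / sqrt(6) = 0.38334514
uc = sqrt(0.23363133^2 + 0.28174693^2 + 1.0344972^2 + 0.44282766^2 + 0.38334514^2) = 1.2438646
U = k * uc = 2 * 1.2438646
U = 2.4877

2.4877


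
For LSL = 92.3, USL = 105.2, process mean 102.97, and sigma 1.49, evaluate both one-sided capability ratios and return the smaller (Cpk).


Cpu = (USL - mean) / (3*sigma) = (105.2 - 102.97) / (3*1.49) = 0.4989
Cpl = (mean - LSL) / (3*sigma) = (102.97 - 92.3) / (3*1.49) = 2.3870
Cpk = min(Cpu, Cpl) = 0.4989

0.4989


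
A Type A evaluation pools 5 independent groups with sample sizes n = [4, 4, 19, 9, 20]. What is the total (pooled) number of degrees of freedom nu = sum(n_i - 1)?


nu = sum_i (n_i - 1)
nu = ((4 - 1) + (4 - 1) + (19 - 1) + (9 - 1) + (20 - 1))
nu = 3 + 3 + 18 + 8 + 19
nu = 51

51


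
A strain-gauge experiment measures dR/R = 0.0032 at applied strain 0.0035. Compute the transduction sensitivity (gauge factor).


GF = (dR/R) / epsilon
= 0.0032 / 0.0035
= 0.9143

0.9143


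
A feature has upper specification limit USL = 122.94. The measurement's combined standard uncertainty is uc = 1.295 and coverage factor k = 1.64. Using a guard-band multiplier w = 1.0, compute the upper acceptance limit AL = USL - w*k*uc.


U = k * uc = 1.64 * 1.295 = 2.1238
guard band g = w * U = 1.0 * 2.1238 = 2.1238
AL = USL - g = 122.94 - 2.1238
AL = 120.8162

120.8162


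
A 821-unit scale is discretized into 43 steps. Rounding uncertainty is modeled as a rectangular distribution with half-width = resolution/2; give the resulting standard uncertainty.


resolution = range / divisions
resolution = 821 / 43 = 19.093023
u_res = resolution / (2*sqrt(3))
u_res = 19.093023 / 3.4641016
u_res = 5.5117

5.5117


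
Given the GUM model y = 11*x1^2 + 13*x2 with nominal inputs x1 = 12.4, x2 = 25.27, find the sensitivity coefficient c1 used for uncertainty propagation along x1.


y = 11*x1^2 + 13*x2
dy/dx1 = 2*11*x1
Evaluate at x1 = 12.4: c1 = 22 * 12.4
c1 = 272.8000

272.8000


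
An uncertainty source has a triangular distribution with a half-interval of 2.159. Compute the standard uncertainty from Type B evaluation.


u_B = half_width / sqrt(6)
u_B = 2.159 / 2.4494897
u_B = 0.8814

0.8814


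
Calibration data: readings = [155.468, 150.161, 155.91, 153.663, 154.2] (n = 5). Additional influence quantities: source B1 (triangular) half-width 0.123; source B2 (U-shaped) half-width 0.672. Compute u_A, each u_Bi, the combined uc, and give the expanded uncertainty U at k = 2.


mean = (155.468 + 150.161 + 155.91 + 153.663 + 154.2) / 5 = 153.8804
s = sqrt(sum((x - mean)^2)/(n-1)) = 2.2706328
u_A = s / sqrt(n) = 2.2706328 / sqrt(5) = 1.0154579
u_B1 = 0.123 / sqrt(6) = 0.05021454
u_B2 = 0.672 / sqrt(2) = 0.47517576
uc = sqrt(1.0154579^2 + 0.05021454^2 + 0.47517576^2) = 1.1222603
U = k * uc = 2 * 1.1222603
U = 2.2445

2.2445


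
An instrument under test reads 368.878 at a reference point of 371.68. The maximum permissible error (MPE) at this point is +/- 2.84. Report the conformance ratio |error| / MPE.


e = indication - reference = 368.878 - 371.68 = -2.8020
|e| = 2.8020
ratio = |e| / MPE = 2.8020 / 2.84
ratio = 0.9866

0.9866


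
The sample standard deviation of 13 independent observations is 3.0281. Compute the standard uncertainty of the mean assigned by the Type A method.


u_A = s / sqrt(n)
u_A = 3.0281 / sqrt(13)
u_A = 3.0281 / 3.6055513
u_A = 0.8398

0.8398


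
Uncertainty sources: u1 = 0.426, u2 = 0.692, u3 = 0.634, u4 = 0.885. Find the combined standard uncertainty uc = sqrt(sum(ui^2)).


uc = sqrt(0.426^2 + 0.692^2 + 0.634^2 + 0.885^2)
uc = sqrt(1.845521)
uc = 1.3585

1.3585


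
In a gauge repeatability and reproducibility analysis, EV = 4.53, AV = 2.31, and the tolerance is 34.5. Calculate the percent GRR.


GRR = sqrt(EV^2 + AV^2) = sqrt(4.53^2 + 2.31^2) = 5.0849779
%GRR = GRR / tol * 100 = 5.0849779 / 34.5 * 100
%GRR = 14.7391

14.7391


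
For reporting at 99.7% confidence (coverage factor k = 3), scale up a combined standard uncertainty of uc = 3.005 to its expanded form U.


U = k * uc
U = 3 * 3.005
U = 9.0150

9.0150


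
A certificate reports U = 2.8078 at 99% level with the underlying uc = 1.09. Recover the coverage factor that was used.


k = U / uc
k = 2.8078 / 1.09
k = 2.576

2.576


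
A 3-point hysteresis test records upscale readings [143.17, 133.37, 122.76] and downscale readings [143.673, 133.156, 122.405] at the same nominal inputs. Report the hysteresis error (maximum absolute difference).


|143.17 - 143.673| = 0.5030
|133.37 - 133.156| = 0.2140
|122.76 - 122.405| = 0.3550
hysteresis = max(diffs) = 0.5030

0.5030


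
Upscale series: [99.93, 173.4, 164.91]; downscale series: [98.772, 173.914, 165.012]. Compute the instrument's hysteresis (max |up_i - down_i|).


|99.93 - 98.772| = 1.1580
|173.4 - 173.914| = 0.5140
|164.91 - 165.012| = 0.1020
hysteresis = max(diffs) = 1.1580

1.1580


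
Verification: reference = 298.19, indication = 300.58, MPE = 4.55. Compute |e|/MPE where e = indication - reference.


e = indication - reference = 300.58 - 298.19 = 2.3900
|e| = 2.3900
ratio = |e| / MPE = 2.3900 / 4.55
ratio = 0.5253

0.5253


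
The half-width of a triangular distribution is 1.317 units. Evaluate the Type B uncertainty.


u_B = half_width / sqrt(6)
u_B = 1.317 / 2.4494897
u_B = 0.5377

0.5377


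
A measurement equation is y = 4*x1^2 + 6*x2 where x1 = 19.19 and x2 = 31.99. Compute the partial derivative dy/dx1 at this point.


y = 4*x1^2 + 6*x2
dy/dx1 = 2*4*x1
Evaluate at x1 = 19.19: c1 = 8 * 19.19
c1 = 153.5200

153.5200


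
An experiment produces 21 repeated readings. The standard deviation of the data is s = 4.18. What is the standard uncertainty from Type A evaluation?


u_A = s / sqrt(n)
u_A = 4.18 / sqrt(21)
u_A = 4.18 / 4.5825757
u_A = 0.9122

0.9122


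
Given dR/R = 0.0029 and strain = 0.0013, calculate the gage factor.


GF = (dR/R) / epsilon
= 0.0029 / 0.0013
= 2.2308

2.2308


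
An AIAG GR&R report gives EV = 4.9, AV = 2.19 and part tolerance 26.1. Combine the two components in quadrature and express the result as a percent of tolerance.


GRR = sqrt(EV^2 + AV^2) = sqrt(4.9^2 + 2.19^2) = 5.3671314
%GRR = GRR / tol * 100 = 5.3671314 / 26.1 * 100
%GRR = 20.5637

20.5637


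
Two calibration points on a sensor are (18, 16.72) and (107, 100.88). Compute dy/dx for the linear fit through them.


slope = (y2 - y1) / (x2 - x1)
= (100.88 - 16.72) / (107 - 18)
= 84.1600 / 89
= 0.9456

0.9456


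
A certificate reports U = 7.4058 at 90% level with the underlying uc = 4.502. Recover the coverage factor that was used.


k = U / uc
k = 7.4058 / 4.502
k = 1.645

1.645


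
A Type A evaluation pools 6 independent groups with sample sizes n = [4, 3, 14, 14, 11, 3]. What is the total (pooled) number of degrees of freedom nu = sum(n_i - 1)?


nu = sum_i (n_i - 1)
nu = ((4 - 1) + (3 - 1) + (14 - 1) + (14 - 1) + (11 - 1) + (3 - 1))
nu = 3 + 2 + 13 + 13 + 10 + 2
nu = 43

43


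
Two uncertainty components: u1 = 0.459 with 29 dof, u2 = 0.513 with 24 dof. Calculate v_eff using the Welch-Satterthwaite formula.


uc = sqrt(u1^2 + u2^2) = sqrt(0.459^2 + 0.513^2) = 0.68836763
v_eff = uc^4 / (u1^4/v1 + u2^4/v2)
= 0.68836763^4 / (0.459^4/29 + 0.513^4/24)
= 0.22453382 / 0.0044163152
v_eff = 50.8419

50.8419


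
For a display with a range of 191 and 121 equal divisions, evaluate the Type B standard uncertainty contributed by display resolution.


resolution = range / divisions
resolution = 191 / 121 = 1.5785124
u_res = resolution / (2*sqrt(3))
u_res = 1.5785124 / 3.4641016
u_res = 0.4557

0.4557


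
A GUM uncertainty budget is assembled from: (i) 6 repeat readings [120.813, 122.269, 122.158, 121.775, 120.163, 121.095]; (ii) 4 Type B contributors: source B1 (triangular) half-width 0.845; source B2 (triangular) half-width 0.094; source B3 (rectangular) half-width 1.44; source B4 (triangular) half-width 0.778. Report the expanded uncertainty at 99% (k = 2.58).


mean = (120.813 + 122.269 + 122.158 + 121.775 + 120.163 + 121.095) / 6 = 121.3788333
s = sqrt(sum((x - mean)^2)/(n-1)) = 0.82890589
u_A = s / sqrt(n) = 0.82890589 / sqrt(6) = 0.33839941
u_B1 = 0.845 / sqrt(6) = 0.34496981
u_B2 = 0.094 / sqrt(6) = 0.038375339
u_B3 = 1.44 / sqrt(3) = 0.83138439
u_B4 = 0.778 / sqrt(6) = 0.31761717
uc = sqrt(0.33839941^2 + 0.34496981^2 + 0.038375339^2 + 0.83138439^2 + 0.31761717^2) = 1.0134454
U = k * uc = 2.58 * 1.0134454
U = 2.6147

2.6147


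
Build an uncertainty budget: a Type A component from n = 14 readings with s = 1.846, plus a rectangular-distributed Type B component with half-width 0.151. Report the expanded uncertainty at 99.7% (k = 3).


u_A = s / sqrt(n) = 1.846 / sqrt(14) = 0.49336425
u_B = half_width / sqrt(3) = 0.151 / sqrt(3) = 0.087179891
uc = sqrt(u_A^2 + u_B^2) = sqrt(0.49336425^2 + 0.087179891^2) = 0.5010076
U = k * uc = 3 * 0.5010076
U = 1.5030

1.5030


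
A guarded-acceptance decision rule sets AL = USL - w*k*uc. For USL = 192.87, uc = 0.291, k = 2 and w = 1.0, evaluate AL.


U = k * uc = 2 * 0.291 = 0.582
guard band g = w * U = 1.0 * 0.582 = 0.582
AL = USL - g = 192.87 - 0.582
AL = 192.2880

192.2880


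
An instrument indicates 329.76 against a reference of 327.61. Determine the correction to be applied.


Correction = standard - reading
= 327.61 - 329.76
= -2.1500

-2.1500


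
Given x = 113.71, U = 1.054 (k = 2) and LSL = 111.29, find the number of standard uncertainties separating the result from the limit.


u = U / k = 1.054 / 2 = 0.527
margin = |LSL - x| = |111.29 - 113.71| = 2.42
z = margin / u = 2.42 / 0.527
z = 4.5920

4.5920


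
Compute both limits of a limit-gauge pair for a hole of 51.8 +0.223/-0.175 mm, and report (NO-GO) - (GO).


GO = nominal - lower_tol (smallest hole = maximum material condition)
GO = 51.8 - 0.175 = 51.625
NO-GO = nominal + upper_tol (largest hole = least material condition)
NO-GO = 51.8 + 0.223 = 52.023
spread = NO-GO - GO = 52.023 - 51.625 = 0.3980

0.3980


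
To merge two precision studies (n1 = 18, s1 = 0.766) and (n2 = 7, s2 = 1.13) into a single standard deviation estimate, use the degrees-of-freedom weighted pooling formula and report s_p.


s_p = sqrt(((n1-1)*s1^2 + (n2-1)*s2^2) / (n1+n2-2))
numerator = (18-1)*0.766^2 + (7-1)*1.13^2 = 9.974852 + 7.6614 = 17.636252
denominator = 18 + 7 - 2 = 23
s_p^2 = 17.636252 / 23 = 0.76679357
s_p = sqrt(0.76679357) = 0.8757

0.8757


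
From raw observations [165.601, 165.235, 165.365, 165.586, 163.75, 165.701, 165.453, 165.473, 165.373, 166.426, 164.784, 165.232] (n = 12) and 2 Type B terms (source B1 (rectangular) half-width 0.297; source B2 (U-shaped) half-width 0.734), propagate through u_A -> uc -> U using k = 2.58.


mean = (165.601 + 165.235 + 165.365 + 165.586 + 163.75 + 165.701 + 165.453 + 165.473 + 165.373 + 166.426 + 164.784 + 165.232) / 12 = 165.3315833
s = sqrt(sum((x - mean)^2)/(n-1)) = 0.62737555
u_A = s / sqrt(n) = 0.62737555 / sqrt(12) = 0.18110772
u_B1 = 0.297 / sqrt(3) = 0.17147303
u_B2 = 0.734 / sqrt(2) = 0.51901638
uc = sqrt(0.18110772^2 + 0.17147303^2 + 0.51901638^2) = 0.57583071
U = k * uc = 2.58 * 0.57583071
U = 1.4856

1.4856


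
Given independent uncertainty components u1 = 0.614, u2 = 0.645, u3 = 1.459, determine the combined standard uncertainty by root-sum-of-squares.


uc = sqrt(0.614^2 + 0.645^2 + 1.459^2)
uc = sqrt(2.921702)
uc = 1.7093

1.7093


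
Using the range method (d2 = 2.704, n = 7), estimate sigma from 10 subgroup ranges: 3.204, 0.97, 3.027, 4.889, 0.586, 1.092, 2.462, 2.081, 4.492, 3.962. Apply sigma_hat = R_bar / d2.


R_bar = (3.204 + 0.97 + 3.027 + 4.889 + 0.586 + 1.092 + 2.462 + 2.081 + 4.492 + 3.962) / 10
R_bar = 26.765 / 10 = 2.6765
sigma_hat = R_bar / d2 = 2.6765 / 2.704 = 0.9898

0.9898


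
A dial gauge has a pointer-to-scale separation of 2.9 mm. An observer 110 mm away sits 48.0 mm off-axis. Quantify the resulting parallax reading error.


error = h * offset / d
= 2.9 * 48.0 / 110
= 1.2655

1.2655


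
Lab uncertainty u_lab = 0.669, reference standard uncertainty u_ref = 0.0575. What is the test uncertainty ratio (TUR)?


TUR = u_lab / u_ref
= 0.669 / 0.0575
= 11.6348

11.6348


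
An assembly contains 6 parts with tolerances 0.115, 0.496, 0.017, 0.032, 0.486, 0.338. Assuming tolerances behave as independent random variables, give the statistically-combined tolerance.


RSS = sqrt(0.115^2 + 0.496^2 + 0.017^2 + 0.032^2 + 0.486^2 + 0.338^2)
= sqrt(0.610994)
= 0.7817

0.7817


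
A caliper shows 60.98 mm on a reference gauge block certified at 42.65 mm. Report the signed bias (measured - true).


Systematic error = measured - true
= 60.98 - 42.65
= 18.3300

18.3300


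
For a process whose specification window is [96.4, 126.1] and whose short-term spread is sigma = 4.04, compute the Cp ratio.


Cp = (USL - LSL) / (6 * sigma)
= (126.1 - 96.4) / (6 * 4.04)
= 29.7000 / 24.2400
= 1.2252

1.2252
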